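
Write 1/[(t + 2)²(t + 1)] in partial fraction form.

Cover-up at t=-1: R = 1/(-1 + 2)² = 1. Cover-up at t=-2: Q = 1/(-2 + 1) = -1. Comparing t² coeff: P = -R = -1
Result: -1/(t + 2) - 1/(t + 2)² + 1/(t + 1)


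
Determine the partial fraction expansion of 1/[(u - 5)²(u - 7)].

Cover-up at u=7: R = 1/(7 - 5)² = 1/4. Cover-up at u=5: Q = 1/(5 - 7) = -1/2. Comparing u² coeff: P = -R = -1/4
Result: (-1/4)/(u - 5) - (1/2)/(u - 5)² + (1/4)/(u - 7)


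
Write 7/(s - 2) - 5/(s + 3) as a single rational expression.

Common denominator (s - 2)(s + 3). Numerator: 7(s + 3) - 5(s - 2) = (7s + 21) - (5s - 10) = 2s + 31
Result: (2s + 31)/[(s - 2)(s + 3)]


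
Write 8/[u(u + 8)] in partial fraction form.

8/u(u + 8) = α/u + β/(u + 8). α = 8/(0 + 8) = 1, β = 8/(-8 - 0) = -1
Result: 1/u - 1/(u + 8)


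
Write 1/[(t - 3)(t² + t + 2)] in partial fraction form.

Cover-up at t = 3: A = 1/(3² + 1·3 + 2) = 1/14. Then B = -A = -1/14, C = -A·(1 + 3) = -2/7
Result: (1/14)/(t - 3) - ((1/14)t + 2/7)/(t² + t + 2)


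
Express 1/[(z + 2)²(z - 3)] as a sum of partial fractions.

Cover-up at z=3: γ = 1/(3 + 2)² = 1/25. Cover-up at z=-2: β = 1/(-2 - 3) = -1/5. Comparing z² coeff: α = -γ = -1/25
Result: (-1/25)/(z + 2) - (1/5)/(z + 2)² + (1/25)/(z - 3)


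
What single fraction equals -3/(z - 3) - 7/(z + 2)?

Common denominator (z - 3)(z + 2). Numerator: -3(z + 2) - 7(z - 3) = (-3z - 6) - (7z - 21) = -10z + 15
Result: (-10z + 15)/[(z - 3)(z + 2)]


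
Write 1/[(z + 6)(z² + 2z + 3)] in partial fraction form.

Cover-up at z = -6: A = 1/((-6)² + 2·(-6) + 3) = 1/27. Then B = -A = -1/27, C = -A·(2 - 6) = 4/27
Result: (1/27)/(z + 6) - ((1/27)z - 4/27)/(z² + 2z + 3)


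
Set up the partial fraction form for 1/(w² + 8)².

Repeated quadratic factor: (Pw + Q)/(w² + 8) + (Rw + S)/(w² + 8)²


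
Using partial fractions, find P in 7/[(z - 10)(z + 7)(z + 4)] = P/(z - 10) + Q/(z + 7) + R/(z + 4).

Cover-up at z = 10: P = 7/[(10 + 7)(10 + 4)] = 7/[(17)(14)] = 7/238 = 1/34


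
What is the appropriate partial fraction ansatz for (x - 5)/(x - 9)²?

Repeated linear factor: A/(x - 9) + B/(x - 9)²


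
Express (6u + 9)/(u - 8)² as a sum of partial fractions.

(6u + 9) = α(u - 8) + β. At u = 8: β = 6·8 + 9 = 57. Coeff of u: α = 6
Result: 6/(u - 8) + 57/(u - 8)²


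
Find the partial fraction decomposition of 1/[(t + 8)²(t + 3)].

Cover-up at t=-3: C = 1/(-3 + 8)² = 1/25. Cover-up at t=-8: B = 1/(-8 + 3) = -1/5. Comparing t² coeff: A = -C = -1/25
Result: (-1/25)/(t + 8) - (1/5)/(t + 8)² + (1/25)/(t + 3)


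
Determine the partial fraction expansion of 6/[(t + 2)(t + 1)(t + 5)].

Using cover-up method: α = -2, β = 3/2, γ = 1/2
Result: -2/(t + 2) + (3/2)/(t + 1) + (1/2)/(t + 5)


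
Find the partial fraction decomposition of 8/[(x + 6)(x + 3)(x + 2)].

Using cover-up method: A = 2/3, B = -8/3, C = 2
Result: (2/3)/(x + 6) - (8/3)/(x + 3) + 2/(x + 2)


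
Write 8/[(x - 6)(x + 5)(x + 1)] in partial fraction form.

Using cover-up method: A = 8/77, B = 2/11, C = -2/7
Result: (8/77)/(x - 6) + (2/11)/(x + 5) - (2/7)/(x + 1)


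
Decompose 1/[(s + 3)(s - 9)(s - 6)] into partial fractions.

Using cover-up method: P = 1/108, Q = 1/36, R = -1/27
Result: (1/108)/(s + 3) + (1/36)/(s - 9) - (1/27)/(s - 6)


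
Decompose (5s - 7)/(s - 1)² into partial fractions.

(5s - 7) = P(s - 1) + Q. At s = 1: Q = 5·1 - 7 = -2. Coeff of s: P = 5
Result: 5/(s - 1) - 2/(s - 1)²


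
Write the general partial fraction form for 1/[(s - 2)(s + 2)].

Distinct linear factors: P/(s - 2) + Q/(s + 2)


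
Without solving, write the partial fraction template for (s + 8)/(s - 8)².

Repeated linear factor: α/(s - 8) + β/(s - 8)²


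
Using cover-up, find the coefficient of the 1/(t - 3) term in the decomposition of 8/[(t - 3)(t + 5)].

Cover (t - 3), set t=3: 8/((t + 5) at t=3) = 8/(8) = 1


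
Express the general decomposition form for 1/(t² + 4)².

Repeated quadratic factor: (At + B)/(t² + 4) + (Ct + D)/(t² + 4)²


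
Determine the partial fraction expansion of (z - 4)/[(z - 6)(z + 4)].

At z=6: A = (1·6 - 4)/(6 + 4) = 1/5. At z=-4: B = (1·(-4) - 4)/(-4 - 6) = 4/5
Result: (1/5)/(z - 6) + (4/5)/(z + 4)


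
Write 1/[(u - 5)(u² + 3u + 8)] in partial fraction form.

Cover-up at u = 5: A = 1/(5² + 3·5 + 8) = 1/48. Then B = -A = -1/48, C = -A·(3 + 5) = -1/6
Result: (1/48)/(u - 5) - ((1/48)u + 1/6)/(u² + 3u + 8)


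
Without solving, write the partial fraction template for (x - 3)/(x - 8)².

Repeated linear factor: α/(x - 8) + β/(x - 8)²


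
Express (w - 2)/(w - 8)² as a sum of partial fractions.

(w - 2) = P(w - 8) + Q. At w = 8: Q = 1·8 - 2 = 6. Coeff of w: P = 1
Result: 1/(w - 8) + 6/(w - 8)²


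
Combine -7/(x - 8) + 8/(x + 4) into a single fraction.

Common denominator (x - 8)(x + 4). Numerator: -7(x + 4) + 8(x - 8) = (-7x - 28) + (8x - 64) = x - 92
Result: (x - 92)/[(x - 8)(x + 4)]


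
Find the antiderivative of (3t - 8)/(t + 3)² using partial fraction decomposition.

Decompose: A = 3, B = 3·(-3) - 8 = -17, so (3t - 8)/(t + 3)² = 3/(t + 3) - 17/(t + 3)². Integrate: ∫ A/(t + 3) dt = 3 ln|(t + 3)|; ∫ B/(t + 3)² dt = 17/(t + 3). Sum: 3 ln|(t + 3)| + 17/(t + 3) + C


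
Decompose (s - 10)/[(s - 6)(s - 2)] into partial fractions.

At s=6: α = (1·6 - 10)/(6 - 2) = -1. At s=2: β = (1·2 - 10)/(2 - 6) = 2
Result: -1/(s - 6) + 2/(s - 2)


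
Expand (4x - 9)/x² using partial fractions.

(4x - 9) = αx + β. At x = 0: β = 4·0 - 9 = -9. Coeff of x: α = 4
Result: 4/x - 9/x²


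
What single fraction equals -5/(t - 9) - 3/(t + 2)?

Common denominator (t - 9)(t + 2). Numerator: -5(t + 2) - 3(t - 9) = (-5t - 10) - (3t - 27) = -8t + 17
Result: (-8t + 17)/[(t - 9)(t + 2)]


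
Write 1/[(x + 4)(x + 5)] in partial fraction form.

1/(x + 4)(x + 5) = P/(x + 4) + Q/(x + 5). P = 1/(-4 + 5) = 1, Q = 1/(-5 + 4) = -1
Result: 1/(x + 4) - 1/(x + 5)


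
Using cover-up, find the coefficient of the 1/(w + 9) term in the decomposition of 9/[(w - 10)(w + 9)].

Cover (w + 9), set w=-9: 9/((w - 10) at w=-9) = 9/(-19) = -9/19


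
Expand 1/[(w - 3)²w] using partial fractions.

Cover-up at w=0: C = 1/(0 - 3)² = 1/9. Cover-up at w=3: B = 1/(3 - 0) = 1/3. Comparing w² coeff: A = -C = -1/9
Result: (-1/9)/(w - 3) + (1/3)/(w - 3)² + (1/9)/w


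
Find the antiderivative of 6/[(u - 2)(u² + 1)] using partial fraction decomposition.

Cover-up at u=2: P = 6/(2²+1) = 6/5. Coeff matching: Q = -6/5, R = -12/5. Decomposition: (6/5)/(u - 2) - ((6/5)u + 12/5)/(u² + 1). Integrate: linear → ln, quadratic → (1/2)ln + arctan: (6/5) ln|(u - 2)| - (3/5) ln(u² + 1) - (12/5) arctan(u) + C


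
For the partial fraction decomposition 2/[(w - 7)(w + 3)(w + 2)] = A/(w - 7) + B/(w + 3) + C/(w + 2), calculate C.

Cover-up at w = -2: C = 2/[(-2 - 7)(-2 + 3)] = 2/[(-9)(1)] = -2/9


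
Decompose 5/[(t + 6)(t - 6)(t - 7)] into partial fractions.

Using cover-up method: α = 5/156, β = -5/12, γ = 5/13
Result: (5/156)/(t + 6) - (5/12)/(t - 6) + (5/13)/(t - 7)


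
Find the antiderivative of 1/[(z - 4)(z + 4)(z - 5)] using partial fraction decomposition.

Cover-up: A = -1/8, B = 1/72, C = 1/9. Decomposition: (-1/8)/(z - 4) + (1/72)/(z + 4) + (1/9)/(z - 5). Integrate each term: (-1/8) ln|(z - 4)| + (1/72) ln|(z + 4)| + (1/9) ln|(z - 5)| + C


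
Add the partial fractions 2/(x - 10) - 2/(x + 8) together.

Common denominator (x - 10)(x + 8). Numerator: 2(x + 8) - 2(x - 10) = (2x + 16) - (2x - 20) = 36
Result: (36)/[(x - 10)(x + 8)]


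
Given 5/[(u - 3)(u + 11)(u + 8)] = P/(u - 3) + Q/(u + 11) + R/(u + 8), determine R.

Cover-up at u = -8: R = 5/[(-8 - 3)(-8 + 11)] = 5/[(-11)(3)] = -5/33


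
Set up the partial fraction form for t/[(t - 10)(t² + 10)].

Linear + irreducible quadratic: A/(t - 10) + (Bt + C)/(t² + 10)


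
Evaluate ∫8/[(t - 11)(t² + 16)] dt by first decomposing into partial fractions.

Cover-up at t=11: α = 8/(11²+16) = 8/137. Coeff matching: β = -8/137, γ = -88/137. Decomposition: (8/137)/(t - 11) - ((8/137)t + 88/137)/(t² + 16). Integrate: linear → ln, quadratic → (1/2)ln + arctan: (8/137) ln|(t - 11)| - (4/137) ln(t² + 16) - (22/137) arctan(t/4) + C


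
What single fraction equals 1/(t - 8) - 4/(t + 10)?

Common denominator (t - 8)(t + 10). Numerator: 1(t + 10) - 4(t - 8) = (t + 10) - (4t - 32) = -3t + 42
Result: (-3t + 42)/[(t - 8)(t + 10)]


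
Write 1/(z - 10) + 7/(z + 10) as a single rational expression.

Common denominator (z - 10)(z + 10). Numerator: 1(z + 10) + 7(z - 10) = (z + 10) + (7z - 70) = 8z - 60
Result: (8z - 60)/[(z - 10)(z + 10)]


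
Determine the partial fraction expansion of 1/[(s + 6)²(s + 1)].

Cover-up at s=-1: C = 1/(-1 + 6)² = 1/25. Cover-up at s=-6: B = 1/(-6 + 1) = -1/5. Comparing s² coeff: A = -C = -1/25
Result: (-1/25)/(s + 6) - (1/5)/(s + 6)² + (1/25)/(s + 1)


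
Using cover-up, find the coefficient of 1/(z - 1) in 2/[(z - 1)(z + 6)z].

Cover (z - 1), set z=1: 2/[(1 + 6)(1 - 0)] = 2/7


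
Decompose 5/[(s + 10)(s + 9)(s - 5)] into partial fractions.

Using cover-up method: α = 1/3, β = -5/14, γ = 1/42
Result: (1/3)/(s + 10) - (5/14)/(s + 9) + (1/42)/(s - 5)


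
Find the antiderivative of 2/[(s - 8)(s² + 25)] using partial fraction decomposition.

Cover-up at s=8: α = 2/(8²+25) = 2/89. Coeff matching: β = -2/89, γ = -16/89. Decomposition: (2/89)/(s - 8) - ((2/89)s + 16/89)/(s² + 25). Integrate: linear → ln, quadratic → (1/2)ln + arctan: (2/89) ln|(s - 8)| - (1/89) ln(s² + 25) - (16/445) arctan(s/5) + C


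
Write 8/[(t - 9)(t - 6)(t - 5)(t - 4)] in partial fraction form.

Using Heaviside cover-up: (2/15)/(t - 9) - (4/3)/(t - 6) + 2/(t - 5) - (4/5)/(t - 4)


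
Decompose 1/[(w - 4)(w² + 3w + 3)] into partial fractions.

Cover-up at w = 4: A = 1/(4² + 3·4 + 3) = 1/31. Then B = -A = -1/31, C = -A·(3 + 4) = -7/31
Result: (1/31)/(w - 4) - ((1/31)w + 7/31)/(w² + 3w + 3)


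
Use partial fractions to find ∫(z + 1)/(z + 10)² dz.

Decompose: A = 1, B = 1·(-10) + 1 = -9, so (z + 1)/(z + 10)² = 1/(z + 10) - 9/(z + 10)². Integrate: ∫ A/(z + 10) dz = ln|(z + 10)|; ∫ B/(z + 10)² dz = 9/(z + 10). Sum: ln|(z + 10)| + 9/(z + 10) + C


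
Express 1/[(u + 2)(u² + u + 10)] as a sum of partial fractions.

Cover-up at u = -2: α = 1/((-2)² + 1·(-2) + 10) = 1/12. Then β = -α = -1/12, γ = -α·(1 - 2) = 1/12
Result: (1/12)/(u + 2) - ((1/12)u - 1/12)/(u² + u + 10)


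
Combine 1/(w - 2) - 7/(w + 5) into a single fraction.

Common denominator (w - 2)(w + 5). Numerator: 1(w + 5) - 7(w - 2) = (w + 5) - (7w - 14) = -6w + 19
Result: (-6w + 19)/[(w - 2)(w + 5)]


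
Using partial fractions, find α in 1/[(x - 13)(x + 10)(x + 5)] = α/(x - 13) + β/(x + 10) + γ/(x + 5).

Cover-up at x = 13: α = 1/[(13 + 10)(13 + 5)] = 1/[(23)(18)] = 1/414


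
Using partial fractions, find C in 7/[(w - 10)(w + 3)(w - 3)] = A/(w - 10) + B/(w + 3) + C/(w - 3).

Cover-up at w = 3: C = 7/[(3 - 10)(3 + 3)] = 7/[(-7)(6)] = -7/42 = -1/6


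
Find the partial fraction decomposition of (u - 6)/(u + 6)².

(u - 6) = A(u + 6) + B. At u = -6: B = 1·(-6) - 6 = -12. Coeff of u: A = 1
Result: 1/(u + 6) - 12/(u + 6)²


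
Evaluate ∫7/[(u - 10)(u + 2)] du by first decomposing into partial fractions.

Decompose: 7/[(u - 10)(u + 2)] = (7/12)/(u - 10) - (7/12)/(u + 2). Integrate each term: (7/12) ln|(u - 10)| - (7/12) ln|(u + 2)| + C


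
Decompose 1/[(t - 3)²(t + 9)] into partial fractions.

Cover-up at t=-9: R = 1/(-9 - 3)² = 1/144. Cover-up at t=3: Q = 1/(3 + 9) = 1/12. Comparing t² coeff: P = -R = -1/144
Result: (-1/144)/(t - 3) + (1/12)/(t - 3)² + (1/144)/(t + 9)


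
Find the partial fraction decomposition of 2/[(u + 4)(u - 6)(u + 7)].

Using cover-up method: P = -1/15, Q = 1/65, R = 2/39
Result: (-1/15)/(u + 4) + (1/65)/(u - 6) + (2/39)/(u + 7)


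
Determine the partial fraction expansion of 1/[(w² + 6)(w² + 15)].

Coefficient matching gives A = C = 0, B = 1/(15-6) = 1/9, D = -B = -1/9
Result: (1/9)/(w² + 6) - (1/9)/(w² + 15)


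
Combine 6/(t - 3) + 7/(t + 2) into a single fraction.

Common denominator (t - 3)(t + 2). Numerator: 6(t + 2) + 7(t - 3) = (6t + 12) + (7t - 21) = 13t - 9
Result: (13t - 9)/[(t - 3)(t + 2)]


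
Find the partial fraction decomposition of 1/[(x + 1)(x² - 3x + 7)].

Cover-up at x = -1: P = 1/((-1)² - 3·(-1) + 7) = 1/11. Then Q = -P = -1/11, R = -P·(-3 - 1) = 4/11
Result: (1/11)/(x + 1) - ((1/11)x - 4/11)/(x² - 3x + 7)


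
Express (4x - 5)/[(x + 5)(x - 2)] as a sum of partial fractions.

At x=-5: P = (4·(-5) - 5)/(-5 - 2) = 25/7. At x=2: Q = (4·2 - 5)/(2 + 5) = 3/7
Result: (25/7)/(x + 5) + (3/7)/(x - 2)


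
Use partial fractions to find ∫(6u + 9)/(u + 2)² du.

Decompose: α = 6, β = 6·(-2) + 9 = -3, so (6u + 9)/(u + 2)² = 6/(u + 2) - 3/(u + 2)². Integrate: ∫ α/(u + 2) du = 6 ln|(u + 2)|; ∫ β/(u + 2)² du = 3/(u + 2). Sum: 6 ln|(u + 2)| + 3/(u + 2) + C


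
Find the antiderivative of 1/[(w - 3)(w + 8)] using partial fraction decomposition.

Decompose: 1/[(w - 3)(w + 8)] = (1/11)/(w - 3) - (1/11)/(w + 8). Integrate each term: (1/11) ln|(w - 3)| - (1/11) ln|(w + 8)| + C


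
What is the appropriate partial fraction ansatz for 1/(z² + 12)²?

Repeated quadratic factor: (αz + β)/(z² + 12) + (γz + δ)/(z² + 12)²


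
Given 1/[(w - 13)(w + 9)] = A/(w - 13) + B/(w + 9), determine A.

Cover-up at w = 13: A = 1/(13 + 9) = 1/22


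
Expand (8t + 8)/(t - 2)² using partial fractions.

(8t + 8) = α(t - 2) + β. At t = 2: β = 8·2 + 8 = 24. Coeff of t: α = 8
Result: 8/(t - 2) + 24/(t - 2)²


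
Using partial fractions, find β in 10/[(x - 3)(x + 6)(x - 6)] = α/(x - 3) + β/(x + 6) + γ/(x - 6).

Cover-up at x = -6: β = 10/[(-6 - 3)(-6 - 6)] = 10/[(-9)(-12)] = 10/108 = 5/54


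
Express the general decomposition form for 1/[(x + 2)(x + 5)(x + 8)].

Three distinct linear factors: A/(x + 2) + B/(x + 5) + C/(x + 8)


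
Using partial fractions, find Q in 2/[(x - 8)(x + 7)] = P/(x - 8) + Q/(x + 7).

Cover-up at x = -7: Q = 2/(-7 - 8) = -2/15


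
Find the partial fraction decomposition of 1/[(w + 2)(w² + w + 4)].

Cover-up at w = -2: α = 1/((-2)² + 1·(-2) + 4) = 1/6. Then β = -α = -1/6, γ = -α·(1 - 2) = 1/6
Result: (1/6)/(w + 2) - ((1/6)w - 1/6)/(w² + w + 4)


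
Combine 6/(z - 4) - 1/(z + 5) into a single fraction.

Common denominator (z - 4)(z + 5). Numerator: 6(z + 5) - 1(z - 4) = (6z + 30) - (z - 4) = 5z + 34
Result: (5z + 34)/[(z - 4)(z + 5)]


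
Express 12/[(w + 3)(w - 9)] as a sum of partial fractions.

12/(w + 3)(w - 9) = α/(w + 3) + β/(w - 9). α = 12/(-3 - 9) = -1, β = 12/(9 + 3) = 1
Result: -1/(w + 3) + 1/(w - 9)


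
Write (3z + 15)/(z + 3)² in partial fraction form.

(3z + 15) = P(z + 3) + Q. At z = -3: Q = 3·(-3) + 15 = 6. Coeff of z: P = 3
Result: 3/(z + 3) + 6/(z + 3)²


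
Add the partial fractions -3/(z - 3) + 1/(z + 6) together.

Common denominator (z - 3)(z + 6). Numerator: -3(z + 6) + 1(z - 3) = (-3z - 18) + (z - 3) = -2z - 21
Result: (-2z - 21)/[(z - 3)(z + 6)]


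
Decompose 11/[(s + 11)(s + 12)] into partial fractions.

11/(s + 11)(s + 12) = α/(s + 11) + β/(s + 12). α = 11/(-11 + 12) = 11, β = 11/(-12 + 11) = -11
Result: 11/(s + 11) - 11/(s + 12)


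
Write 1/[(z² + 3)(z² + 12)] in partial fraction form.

Coefficient matching gives α = γ = 0, β = 1/(12-3) = 1/9, δ = -β = -1/9
Result: (1/9)/(z² + 3) - (1/9)/(z² + 12)


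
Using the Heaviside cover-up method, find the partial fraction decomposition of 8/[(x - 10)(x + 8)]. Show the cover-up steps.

Cover (x - 10): set x=10, get A = 8/(10 + 8) = 4/9. Cover (x + 8): set x=-8, get B = 8/(-8 - 10) = -4/9.
Result: (4/9)/(x - 10) - (4/9)/(x + 8)


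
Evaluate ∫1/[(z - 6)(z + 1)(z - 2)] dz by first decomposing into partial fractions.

Cover-up: A = 1/28, B = 1/21, C = -1/12. Decomposition: (1/28)/(z - 6) + (1/21)/(z + 1) - (1/12)/(z - 2). Integrate each term: (1/28) ln|(z - 6)| + (1/21) ln|(z + 1)| - (1/12) ln|(z - 2)| + C


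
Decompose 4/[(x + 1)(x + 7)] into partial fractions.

4/(x + 1)(x + 7) = A/(x + 1) + B/(x + 7). A = 4/(-1 + 7) = 2/3, B = 4/(-7 + 1) = -2/3
Result: (2/3)/(x + 1) - (2/3)/(x + 7)


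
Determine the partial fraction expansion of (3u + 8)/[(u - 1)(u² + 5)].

At u=1: α = (3·1 + 8)/(1² + 5) = 11/6. β = -α = -11/6, γ = 3 - 1·α = 7/6
Result: (11/6)/(u - 1) - ((11/6)u - 7/6)/(u² + 5)


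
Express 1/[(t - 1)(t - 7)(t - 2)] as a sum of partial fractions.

Using cover-up method: α = 1/6, β = 1/30, γ = -1/5
Result: (1/6)/(t - 1) + (1/30)/(t - 7) - (1/5)/(t - 2)


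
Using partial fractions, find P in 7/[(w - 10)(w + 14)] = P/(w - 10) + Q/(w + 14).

Cover-up at w = 10: P = 7/(10 + 14) = 7/24


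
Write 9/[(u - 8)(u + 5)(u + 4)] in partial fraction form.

Using cover-up method: P = 3/52, Q = 9/13, R = -3/4
Result: (3/52)/(u - 8) + (9/13)/(u + 5) - (3/4)/(u + 4)


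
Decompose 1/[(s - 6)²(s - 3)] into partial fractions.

Cover-up at s=3: γ = 1/(3 - 6)² = 1/9. Cover-up at s=6: β = 1/(6 - 3) = 1/3. Comparing s² coeff: α = -γ = -1/9
Result: (-1/9)/(s - 6) + (1/3)/(s - 6)² + (1/9)/(s - 3)


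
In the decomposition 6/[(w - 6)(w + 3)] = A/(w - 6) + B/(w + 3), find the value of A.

Cover-up at w = 6: A = 6/(6 + 3) = 6/9 = 2/3


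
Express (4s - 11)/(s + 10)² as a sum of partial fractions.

(4s - 11) = α(s + 10) + β. At s = -10: β = 4·(-10) - 11 = -51. Coeff of s: α = 4
Result: 4/(s + 10) - 51/(s + 10)²


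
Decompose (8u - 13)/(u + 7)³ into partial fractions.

(8u - 13) = α(u + 7)² + β(u + 7) + γ. At u = -7: γ = 8·(-7) - 13 = -69. Coefficients: α = 0, β = 8
Result: 8/(u + 7)² - 69/(u + 7)³


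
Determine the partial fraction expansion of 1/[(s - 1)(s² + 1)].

Cover-up at s = 1: A = 1/(1² + 1) = 1/2. Then B = -A = -1/2, C = -A·(0 + 1) = -1/2
Result: (1/2)/(s - 1) - ((1/2)s + 1/2)/(s² + 1)


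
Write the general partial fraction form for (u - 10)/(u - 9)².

Repeated linear factor: A/(u - 9) + B/(u - 9)²


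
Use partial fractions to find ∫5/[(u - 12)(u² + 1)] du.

Cover-up at u=12: α = 5/(12²+1) = 1/29. Coeff matching: β = -1/29, γ = -12/29. Decomposition: (1/29)/(u - 12) - ((1/29)u + 12/29)/(u² + 1). Integrate: linear → ln, quadratic → (1/2)ln + arctan: (1/29) ln|(u - 12)| - (1/58) ln(u² + 1) - (12/29) arctan(u) + C


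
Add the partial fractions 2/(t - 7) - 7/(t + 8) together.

Common denominator (t - 7)(t + 8). Numerator: 2(t + 8) - 7(t - 7) = (2t + 16) - (7t - 49) = -5t + 65
Result: (-5t + 65)/[(t - 7)(t + 8)]


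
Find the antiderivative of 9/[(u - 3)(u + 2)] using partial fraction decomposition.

Decompose: 9/[(u - 3)(u + 2)] = (9/5)/(u - 3) - (9/5)/(u + 2). Integrate each term: (9/5) ln|(u - 3)| - (9/5) ln|(u + 2)| + C


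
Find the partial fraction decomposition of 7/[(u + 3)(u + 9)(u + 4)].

Using cover-up method: α = 7/6, β = 7/30, γ = -7/5
Result: (7/6)/(u + 3) + (7/30)/(u + 9) - (7/5)/(u + 4)


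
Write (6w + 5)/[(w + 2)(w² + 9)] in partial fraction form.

At w=-2: α = (6·(-2) + 5)/((-2)² + 9) = -7/13. β = -α = 7/13, γ = 6 - (-2)·α = 64/13
Result: (-7/13)/(w + 2) + ((7/13)w + 64/13)/(w² + 9)


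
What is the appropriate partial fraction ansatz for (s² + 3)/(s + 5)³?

Repeated linear factor (power 3): A/(s + 5) + B/(s + 5)² + C/(s + 5)³


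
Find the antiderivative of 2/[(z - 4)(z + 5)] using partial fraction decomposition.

Decompose: 2/[(z - 4)(z + 5)] = (2/9)/(z - 4) - (2/9)/(z + 5). Integrate each term: (2/9) ln|(z - 4)| - (2/9) ln|(z + 5)| + C


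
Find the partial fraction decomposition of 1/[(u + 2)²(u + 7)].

Cover-up at u=-7: R = 1/(-7 + 2)² = 1/25. Cover-up at u=-2: Q = 1/(-2 + 7) = 1/5. Comparing u² coeff: P = -R = -1/25
Result: (-1/25)/(u + 2) + (1/5)/(u + 2)² + (1/25)/(u + 7)


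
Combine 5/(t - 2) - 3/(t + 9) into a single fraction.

Common denominator (t - 2)(t + 9). Numerator: 5(t + 9) - 3(t - 2) = (5t + 45) - (3t - 6) = 2t + 51
Result: (2t + 51)/[(t - 2)(t + 9)]


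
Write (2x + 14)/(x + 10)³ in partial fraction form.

(2x + 14) = P(x + 10)² + Q(x + 10) + R. At x = -10: R = 2·(-10) + 14 = -6. Coefficients: P = 0, Q = 2
Result: 2/(x + 10)² - 6/(x + 10)³


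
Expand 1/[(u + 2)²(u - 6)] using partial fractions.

Cover-up at u=6: R = 1/(6 + 2)² = 1/64. Cover-up at u=-2: Q = 1/(-2 - 6) = -1/8. Comparing u² coeff: P = -R = -1/64
Result: (-1/64)/(u + 2) - (1/8)/(u + 2)² + (1/64)/(u - 6)


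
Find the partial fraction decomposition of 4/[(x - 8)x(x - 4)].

Using cover-up method: P = 1/8, Q = 1/8, R = -1/4
Result: (1/8)/(x - 8) + (1/8)/x - (1/4)/(x - 4)


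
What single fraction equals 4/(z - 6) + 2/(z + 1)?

Common denominator (z - 6)(z + 1). Numerator: 4(z + 1) + 2(z - 6) = (4z + 4) + (2z - 12) = 6z - 8
Result: (6z - 8)/[(z - 6)(z + 1)]


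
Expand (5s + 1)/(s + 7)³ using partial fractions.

(5s + 1) = A(s + 7)² + B(s + 7) + C. At s = -7: C = 5·(-7) + 1 = -34. Coefficients: A = 0, B = 5
Result: 5/(s + 7)² - 34/(s + 7)³


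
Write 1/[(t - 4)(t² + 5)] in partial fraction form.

Cover-up at t = 4: A = 1/(4² + 5) = 1/21. Then B = -A = -1/21, C = -A·(0 + 4) = -4/21
Result: (1/21)/(t - 4) - ((1/21)t + 4/21)/(t² + 5)


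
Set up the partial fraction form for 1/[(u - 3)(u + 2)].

Distinct linear factors: P/(u - 3) + Q/(u + 2)


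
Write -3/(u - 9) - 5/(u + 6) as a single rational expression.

Common denominator (u - 9)(u + 6). Numerator: -3(u + 6) - 5(u - 9) = (-3u - 18) - (5u - 45) = -8u + 27
Result: (-8u + 27)/[(u - 9)(u + 6)]


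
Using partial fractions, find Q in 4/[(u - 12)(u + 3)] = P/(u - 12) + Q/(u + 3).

Cover-up at u = -3: Q = 4/(-3 - 12) = -4/15


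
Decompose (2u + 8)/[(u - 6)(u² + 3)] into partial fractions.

At u=6: α = (2·6 + 8)/(6² + 3) = 20/39. β = -α = -20/39, γ = 2 - 6·α = -14/13
Result: (20/39)/(u - 6) - ((20/39)u + 14/13)/(u² + 3)


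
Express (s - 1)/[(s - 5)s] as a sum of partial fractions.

At s=5: P = (1·5 - 1)/(5 - 0) = 4/5. At s=0: Q = (1·0 - 1)/(0 - 5) = 1/5
Result: (4/5)/(s - 5) + (1/5)/s


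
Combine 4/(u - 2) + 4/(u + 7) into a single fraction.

Common denominator (u - 2)(u + 7). Numerator: 4(u + 7) + 4(u - 2) = (4u + 28) + (4u - 8) = 8u + 20
Result: (8u + 20)/[(u - 2)(u + 7)]


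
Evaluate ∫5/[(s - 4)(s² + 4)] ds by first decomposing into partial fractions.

Cover-up at s=4: A = 5/(4²+4) = 1/4. Coeff matching: B = -1/4, C = -1. Decomposition: (1/4)/(s - 4) - ((1/4)s + 1)/(s² + 4). Integrate: linear → ln, quadratic → (1/2)ln + arctan: (1/4) ln|(s - 4)| - (1/8) ln(s² + 4) - (1/2) arctan(s/2) + C


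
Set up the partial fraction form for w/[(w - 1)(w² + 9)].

Linear + irreducible quadratic: P/(w - 1) + (Qw + R)/(w² + 9)


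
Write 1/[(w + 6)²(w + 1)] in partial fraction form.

Cover-up at w=-1: γ = 1/(-1 + 6)² = 1/25. Cover-up at w=-6: β = 1/(-6 + 1) = -1/5. Comparing w² coeff: α = -γ = -1/25
Result: (-1/25)/(w + 6) - (1/5)/(w + 6)² + (1/25)/(w + 1)


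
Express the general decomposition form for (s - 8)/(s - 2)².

Repeated linear factor: A/(s - 2) + B/(s - 2)²


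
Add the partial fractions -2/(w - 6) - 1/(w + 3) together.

Common denominator (w - 6)(w + 3). Numerator: -2(w + 3) - 1(w - 6) = (-2w - 6) - (w - 6) = -3w
Result: (-3w)/[(w - 6)(w + 3)]


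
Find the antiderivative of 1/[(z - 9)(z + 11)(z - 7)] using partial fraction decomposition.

Cover-up: A = 1/40, B = 1/360, C = -1/36. Decomposition: (1/40)/(z - 9) + (1/360)/(z + 11) - (1/36)/(z - 7). Integrate each term: (1/40) ln|(z - 9)| + (1/360) ln|(z + 11)| - (1/36) ln|(z - 7)| + C


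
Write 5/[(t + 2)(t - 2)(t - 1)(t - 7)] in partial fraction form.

Using Heaviside cover-up: (-5/108)/(t + 2) - (1/4)/(t - 2) + (5/18)/(t - 1) + (1/54)/(t - 7)


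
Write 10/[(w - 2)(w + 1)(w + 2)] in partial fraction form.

Using cover-up method: α = 5/6, β = -10/3, γ = 5/2
Result: (5/6)/(w - 2) - (10/3)/(w + 1) + (5/2)/(w + 2)


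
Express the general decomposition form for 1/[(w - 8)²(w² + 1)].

Repeated linear + quadratic: α/(w - 8) + β/(w - 8)² + (γw + δ)/(w² + 1)


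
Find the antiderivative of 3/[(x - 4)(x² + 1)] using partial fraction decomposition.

Cover-up at x=4: α = 3/(4²+1) = 3/17. Coeff matching: β = -3/17, γ = -12/17. Decomposition: (3/17)/(x - 4) - ((3/17)x + 12/17)/(x² + 1). Integrate: linear → ln, quadratic → (1/2)ln + arctan: (3/17) ln|(x - 4)| - (3/34) ln(x² + 1) - (12/17) arctan(x) + C


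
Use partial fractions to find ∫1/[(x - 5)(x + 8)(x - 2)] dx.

Cover-up: P = 1/39, Q = 1/130, R = -1/30. Decomposition: (1/39)/(x - 5) + (1/130)/(x + 8) - (1/30)/(x - 2). Integrate each term: (1/39) ln|(x - 5)| + (1/130) ln|(x + 8)| - (1/30) ln|(x - 2)| + C


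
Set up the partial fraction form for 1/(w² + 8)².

Repeated quadratic factor: (αw + β)/(w² + 8) + (γw + δ)/(w² + 8)²


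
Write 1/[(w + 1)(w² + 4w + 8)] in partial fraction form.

Cover-up at w = -1: α = 1/((-1)² + 4·(-1) + 8) = 1/5. Then β = -α = -1/5, γ = -α·(4 - 1) = -3/5
Result: (1/5)/(w + 1) - ((1/5)w + 3/5)/(w² + 4w + 8)


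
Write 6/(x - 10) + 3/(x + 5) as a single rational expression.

Common denominator (x - 10)(x + 5). Numerator: 6(x + 5) + 3(x - 10) = (6x + 30) + (3x - 30) = 9x
Result: (9x)/[(x - 10)(x + 5)]


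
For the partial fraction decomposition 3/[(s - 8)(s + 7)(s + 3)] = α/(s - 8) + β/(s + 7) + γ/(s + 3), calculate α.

Cover-up at s = 8: α = 3/[(8 + 7)(8 + 3)] = 3/[(15)(11)] = 3/165 = 1/55


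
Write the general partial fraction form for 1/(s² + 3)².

Repeated quadratic factor: (Ps + Q)/(s² + 3) + (Rs + S)/(s² + 3)²


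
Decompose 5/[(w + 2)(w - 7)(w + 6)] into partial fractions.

Using cover-up method: P = -5/36, Q = 5/117, R = 5/52
Result: (-5/36)/(w + 2) + (5/117)/(w - 7) + (5/52)/(w + 6)


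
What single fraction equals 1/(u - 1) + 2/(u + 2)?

Common denominator (u - 1)(u + 2). Numerator: 1(u + 2) + 2(u - 1) = (u + 2) + (2u - 2) = 3u
Result: (3u)/[(u - 1)(u + 2)]


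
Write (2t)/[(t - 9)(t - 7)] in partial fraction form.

At t=9: A = (2·9 + 0)/(9 - 7) = 9. At t=7: B = (2·7 + 0)/(7 - 9) = -7
Result: 9/(t - 9) - 7/(t - 7)


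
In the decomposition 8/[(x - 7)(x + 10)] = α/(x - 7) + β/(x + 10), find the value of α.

Cover-up at x = 7: α = 8/(7 + 10) = 8/17


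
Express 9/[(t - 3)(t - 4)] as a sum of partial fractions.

9/(t - 3)(t - 4) = P/(t - 3) + Q/(t - 4). P = 9/(3 - 4) = -9, Q = 9/(4 - 3) = 9
Result: -9/(t - 3) + 9/(t - 4)


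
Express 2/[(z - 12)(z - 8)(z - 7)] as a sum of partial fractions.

Using cover-up method: A = 1/10, B = -1/2, C = 2/5
Result: (1/10)/(z - 12) - (1/2)/(z - 8) + (2/5)/(z - 7)


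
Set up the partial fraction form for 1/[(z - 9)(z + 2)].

Distinct linear factors: α/(z - 9) + β/(z + 2)


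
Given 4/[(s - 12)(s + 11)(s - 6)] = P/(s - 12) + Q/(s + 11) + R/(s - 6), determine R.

Cover-up at s = 6: R = 4/[(6 - 12)(6 + 11)] = 4/[(-6)(17)] = -4/102 = -2/51


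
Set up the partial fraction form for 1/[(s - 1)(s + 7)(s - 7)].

Three distinct linear factors: α/(s - 1) + β/(s + 7) + γ/(s - 7)


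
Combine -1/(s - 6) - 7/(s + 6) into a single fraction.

Common denominator (s - 6)(s + 6). Numerator: -1(s + 6) - 7(s - 6) = (-s - 6) - (7s - 42) = -8s + 36
Result: (-8s + 36)/[(s - 6)(s + 6)]


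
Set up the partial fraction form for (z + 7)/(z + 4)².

Repeated linear factor: α/(z + 4) + β/(z + 4)²


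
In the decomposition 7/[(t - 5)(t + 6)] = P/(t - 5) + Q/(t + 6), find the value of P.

Cover-up at t = 5: P = 7/(5 + 6) = 7/11


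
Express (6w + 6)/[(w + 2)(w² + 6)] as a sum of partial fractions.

At w=-2: A = (6·(-2) + 6)/((-2)² + 6) = -3/5. B = -A = 3/5, C = 6 - (-2)·A = 24/5
Result: (-3/5)/(w + 2) + ((3/5)w + 24/5)/(w² + 6)


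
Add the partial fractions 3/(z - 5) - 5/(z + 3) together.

Common denominator (z - 5)(z + 3). Numerator: 3(z + 3) - 5(z - 5) = (3z + 9) - (5z - 25) = -2z + 34
Result: (-2z + 34)/[(z - 5)(z + 3)]


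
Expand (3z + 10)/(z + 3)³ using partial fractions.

(3z + 10) = A(z + 3)² + B(z + 3) + C. At z = -3: C = 3·(-3) + 10 = 1. Coefficients: A = 0, B = 3
Result: 3/(z + 3)² + 1/(z + 3)³


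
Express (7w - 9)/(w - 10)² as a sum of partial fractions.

(7w - 9) = α(w - 10) + β. At w = 10: β = 7·10 - 9 = 61. Coeff of w: α = 7
Result: 7/(w - 10) + 61/(w - 10)²


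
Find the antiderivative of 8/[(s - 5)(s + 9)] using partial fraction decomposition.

Decompose: 8/[(s - 5)(s + 9)] = (4/7)/(s - 5) - (4/7)/(s + 9). Integrate each term: (4/7) ln|(s - 5)| - (4/7) ln|(s + 9)| + C


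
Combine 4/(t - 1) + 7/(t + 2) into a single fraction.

Common denominator (t - 1)(t + 2). Numerator: 4(t + 2) + 7(t - 1) = (4t + 8) + (7t - 7) = 11t + 1
Result: (11t + 1)/[(t - 1)(t + 2)]


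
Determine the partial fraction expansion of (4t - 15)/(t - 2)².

(4t - 15) = α(t - 2) + β. At t = 2: β = 4·2 - 15 = -7. Coeff of t: α = 4
Result: 4/(t - 2) - 7/(t - 2)²


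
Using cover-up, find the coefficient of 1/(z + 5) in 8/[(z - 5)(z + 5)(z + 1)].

Cover (z + 5), set z=-5: 8/[(-5 - 5)(-5 + 1)] = 1/5


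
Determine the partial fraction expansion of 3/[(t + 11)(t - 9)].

3/(t + 11)(t - 9) = P/(t + 11) + Q/(t - 9). P = 3/(-11 - 9) = -3/20, Q = 3/(9 + 11) = 3/20
Result: (-3/20)/(t + 11) + (3/20)/(t - 9)


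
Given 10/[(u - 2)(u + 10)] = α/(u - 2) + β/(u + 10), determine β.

Cover-up at u = -10: β = 10/(-10 - 2) = -10/12 = -5/6


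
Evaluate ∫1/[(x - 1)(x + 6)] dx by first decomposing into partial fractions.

Decompose: 1/[(x - 1)(x + 6)] = (1/7)/(x - 1) - (1/7)/(x + 6). Integrate each term: (1/7) ln|(x - 1)| - (1/7) ln|(x + 6)| + C


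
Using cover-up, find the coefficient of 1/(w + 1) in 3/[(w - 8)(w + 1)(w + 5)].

Cover (w + 1), set w=-1: 3/[(-1 - 8)(-1 + 5)] = -1/12


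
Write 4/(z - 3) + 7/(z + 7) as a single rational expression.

Common denominator (z - 3)(z + 7). Numerator: 4(z + 7) + 7(z - 3) = (4z + 28) + (7z - 21) = 11z + 7
Result: (11z + 7)/[(z - 3)(z + 7)]


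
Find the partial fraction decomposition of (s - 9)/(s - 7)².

(s - 9) = α(s - 7) + β. At s = 7: β = 1·7 - 9 = -2. Coeff of s: α = 1
Result: 1/(s - 7) - 2/(s - 7)²


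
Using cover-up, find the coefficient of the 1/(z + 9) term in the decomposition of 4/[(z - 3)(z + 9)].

Cover (z + 9), set z=-9: 4/((z - 3) at z=-9) = 4/(-12) = -1/3


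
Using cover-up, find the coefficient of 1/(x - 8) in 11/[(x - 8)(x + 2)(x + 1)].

Cover (x - 8), set x=8: 11/[(8 + 2)(8 + 1)] = 11/90


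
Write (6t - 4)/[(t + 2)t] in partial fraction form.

At t=-2: A = (6·(-2) - 4)/(-2 - 0) = 8. At t=0: B = (6·0 - 4)/(0 + 2) = -2
Result: 8/(t + 2) - 2/t


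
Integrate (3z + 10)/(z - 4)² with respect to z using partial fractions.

Decompose: A = 3, B = 3·4 + 10 = 22, so (3z + 10)/(z - 4)² = 3/(z - 4) + 22/(z - 4)². Integrate: ∫ A/(z - 4) dz = 3 ln|(z - 4)|; ∫ B/(z - 4)² dz = -22/(z - 4). Sum: 3 ln|(z - 4)| - 22/(z - 4) + C


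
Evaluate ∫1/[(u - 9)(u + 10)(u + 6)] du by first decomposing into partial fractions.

Cover-up: P = 1/285, Q = 1/76, R = -1/60. Decomposition: (1/285)/(u - 9) + (1/76)/(u + 10) - (1/60)/(u + 6). Integrate each term: (1/285) ln|(u - 9)| + (1/76) ln|(u + 10)| - (1/60) ln|(u + 6)| + C


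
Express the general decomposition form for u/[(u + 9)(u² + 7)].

Linear + irreducible quadratic: A/(u + 9) + (Bu + C)/(u² + 7)


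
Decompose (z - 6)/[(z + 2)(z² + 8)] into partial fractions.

At z=-2: A = (1·(-2) - 6)/((-2)² + 8) = -2/3. B = -A = 2/3, C = 1 - (-2)·A = -1/3
Result: (-2/3)/(z + 2) + ((2/3)z - 1/3)/(z² + 8)


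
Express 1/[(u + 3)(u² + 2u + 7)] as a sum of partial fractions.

Cover-up at u = -3: P = 1/((-3)² + 2·(-3) + 7) = 1/10. Then Q = -P = -1/10, R = -P·(2 - 3) = 1/10
Result: (1/10)/(u + 3) - ((1/10)u - 1/10)/(u² + 2u + 7)


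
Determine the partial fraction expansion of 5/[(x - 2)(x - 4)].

5/(x - 2)(x - 4) = α/(x - 2) + β/(x - 4). α = 5/(2 - 4) = -5/2, β = 5/(4 - 2) = 5/2
Result: (-5/2)/(x - 2) + (5/2)/(x - 4)


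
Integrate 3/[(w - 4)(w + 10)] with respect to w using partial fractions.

Decompose: 3/[(w - 4)(w + 10)] = (3/14)/(w - 4) - (3/14)/(w + 10). Integrate each term: (3/14) ln|(w - 4)| - (3/14) ln|(w + 10)| + C


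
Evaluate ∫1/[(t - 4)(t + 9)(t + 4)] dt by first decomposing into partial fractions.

Cover-up: P = 1/104, Q = 1/65, R = -1/40. Decomposition: (1/104)/(t - 4) + (1/65)/(t + 9) - (1/40)/(t + 4). Integrate each term: (1/104) ln|(t - 4)| + (1/65) ln|(t + 9)| - (1/40) ln|(t + 4)| + C


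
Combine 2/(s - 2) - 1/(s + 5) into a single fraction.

Common denominator (s - 2)(s + 5). Numerator: 2(s + 5) - 1(s - 2) = (2s + 10) - (s - 2) = s + 12
Result: (s + 12)/[(s - 2)(s + 5)]


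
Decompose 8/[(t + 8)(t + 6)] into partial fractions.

8/(t + 8)(t + 6) = P/(t + 8) + Q/(t + 6). P = 8/(-8 + 6) = -4, Q = 8/(-6 + 8) = 4
Result: -4/(t + 8) + 4/(t + 6)


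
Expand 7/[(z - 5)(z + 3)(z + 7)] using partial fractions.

Using cover-up method: A = 7/96, B = -7/32, C = 7/48
Result: (7/96)/(z - 5) - (7/32)/(z + 3) + (7/48)/(z + 7)


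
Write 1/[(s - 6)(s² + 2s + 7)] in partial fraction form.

Cover-up at s = 6: P = 1/(6² + 2·6 + 7) = 1/55. Then Q = -P = -1/55, R = -P·(2 + 6) = -8/55
Result: (1/55)/(s - 6) - ((1/55)s + 8/55)/(s² + 2s + 7)


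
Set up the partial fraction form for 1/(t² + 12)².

Repeated quadratic factor: (Pt + Q)/(t² + 12) + (Rt + S)/(t² + 12)²


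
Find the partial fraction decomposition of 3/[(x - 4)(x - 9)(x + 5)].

Using cover-up method: P = -1/15, Q = 3/70, R = 1/42
Result: (-1/15)/(x - 4) + (3/70)/(x - 9) + (1/42)/(x + 5)


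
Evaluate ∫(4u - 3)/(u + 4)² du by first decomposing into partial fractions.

Decompose: P = 4, Q = 4·(-4) - 3 = -19, so (4u - 3)/(u + 4)² = 4/(u + 4) - 19/(u + 4)². Integrate: ∫ P/(u + 4) du = 4 ln|(u + 4)|; ∫ Q/(u + 4)² du = 19/(u + 4). Sum: 4 ln|(u + 4)| + 19/(u + 4) + C


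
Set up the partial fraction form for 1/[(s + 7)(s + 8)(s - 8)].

Three distinct linear factors: A/(s + 7) + B/(s + 8) + C/(s - 8)


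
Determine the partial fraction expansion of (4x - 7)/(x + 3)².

(4x - 7) = A(x + 3) + B. At x = -3: B = 4·(-3) - 7 = -19. Coeff of x: A = 4
Result: 4/(x + 3) - 19/(x + 3)²


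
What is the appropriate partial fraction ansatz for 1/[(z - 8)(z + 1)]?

Distinct linear factors: P/(z - 8) + Q/(z + 1)


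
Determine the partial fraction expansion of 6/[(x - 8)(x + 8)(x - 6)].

Using cover-up method: P = 3/16, Q = 3/112, R = -3/14
Result: (3/16)/(x - 8) + (3/112)/(x + 8) - (3/14)/(x - 6)


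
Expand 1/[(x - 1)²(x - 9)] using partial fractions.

Cover-up at x=9: C = 1/(9 - 1)² = 1/64. Cover-up at x=1: B = 1/(1 - 9) = -1/8. Comparing x² coeff: A = -C = -1/64
Result: (-1/64)/(x - 1) - (1/8)/(x - 1)² + (1/64)/(x - 9)


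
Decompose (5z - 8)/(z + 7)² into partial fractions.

(5z - 8) = A(z + 7) + B. At z = -7: B = 5·(-7) - 8 = -43. Coeff of z: A = 5
Result: 5/(z + 7) - 43/(z + 7)²


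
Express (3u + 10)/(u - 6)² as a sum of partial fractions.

(3u + 10) = A(u - 6) + B. At u = 6: B = 3·6 + 10 = 28. Coeff of u: A = 3
Result: 3/(u - 6) + 28/(u - 6)²


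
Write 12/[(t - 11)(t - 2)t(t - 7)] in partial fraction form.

Using Heaviside cover-up: (1/33)/(t - 11) + (2/15)/(t - 2) - (6/77)/t - (3/35)/(t - 7)


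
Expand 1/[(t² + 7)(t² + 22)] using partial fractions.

Coefficient matching gives A = C = 0, B = 1/(22-7) = 1/15, D = -B = -1/15
Result: (1/15)/(t² + 7) - (1/15)/(t² + 22)


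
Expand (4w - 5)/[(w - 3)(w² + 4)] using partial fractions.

At w=3: P = (4·3 - 5)/(3² + 4) = 7/13. Q = -P = -7/13, R = 4 - 3·P = 31/13
Result: (7/13)/(w - 3) - ((7/13)w - 31/13)/(w² + 4)


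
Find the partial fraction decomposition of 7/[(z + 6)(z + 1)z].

Using cover-up method: P = 7/30, Q = -7/5, R = 7/6
Result: (7/30)/(z + 6) - (7/5)/(z + 1) + (7/6)/z


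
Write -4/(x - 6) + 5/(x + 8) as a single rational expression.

Common denominator (x - 6)(x + 8). Numerator: -4(x + 8) + 5(x - 6) = (-4x - 32) + (5x - 30) = x - 62
Result: (x - 62)/[(x - 6)(x + 8)]


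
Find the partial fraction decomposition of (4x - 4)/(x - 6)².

(4x - 4) = P(x - 6) + Q. At x = 6: Q = 4·6 - 4 = 20. Coeff of x: P = 4
Result: 4/(x - 6) + 20/(x - 6)²


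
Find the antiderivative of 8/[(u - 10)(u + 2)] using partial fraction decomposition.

Decompose: 8/[(u - 10)(u + 2)] = (2/3)/(u - 10) - (2/3)/(u + 2). Integrate each term: (2/3) ln|(u - 10)| - (2/3) ln|(u + 2)| + C


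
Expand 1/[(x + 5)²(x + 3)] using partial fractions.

Cover-up at x=-3: γ = 1/(-3 + 5)² = 1/4. Cover-up at x=-5: β = 1/(-5 + 3) = -1/2. Comparing x² coeff: α = -γ = -1/4
Result: (-1/4)/(x + 5) - (1/2)/(x + 5)² + (1/4)/(x + 3)


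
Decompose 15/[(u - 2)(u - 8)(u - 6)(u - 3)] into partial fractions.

Using Heaviside cover-up: (-5/8)/(u - 2) + (1/4)/(u - 8) - (5/8)/(u - 6) + 1/(u - 3)


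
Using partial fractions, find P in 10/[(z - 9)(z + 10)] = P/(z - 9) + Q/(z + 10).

Cover-up at z = 9: P = 10/(9 + 10) = 10/19


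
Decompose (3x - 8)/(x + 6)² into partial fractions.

(3x - 8) = P(x + 6) + Q. At x = -6: Q = 3·(-6) - 8 = -26. Coeff of x: P = 3
Result: 3/(x + 6) - 26/(x + 6)²


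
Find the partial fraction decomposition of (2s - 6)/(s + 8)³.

(2s - 6) = P(s + 8)² + Q(s + 8) + R. At s = -8: R = 2·(-8) - 6 = -22. Coefficients: P = 0, Q = 2
Result: 2/(s + 8)² - 22/(s + 8)³


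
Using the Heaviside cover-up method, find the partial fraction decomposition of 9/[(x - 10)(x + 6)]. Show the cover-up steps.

Cover (x - 10): set x=10, get P = 9/(10 + 6) = 9/16. Cover (x + 6): set x=-6, get Q = 9/(-6 - 10) = -9/16.
Result: (9/16)/(x - 10) - (9/16)/(x + 6)


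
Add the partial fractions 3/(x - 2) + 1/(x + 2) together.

Common denominator (x - 2)(x + 2). Numerator: 3(x + 2) + 1(x - 2) = (3x + 6) + (x - 2) = 4x + 4
Result: (4x + 4)/[(x - 2)(x + 2)]


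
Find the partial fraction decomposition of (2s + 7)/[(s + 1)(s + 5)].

At s=-1: α = (2·(-1) + 7)/(-1 + 5) = 5/4. At s=-5: β = (2·(-5) + 7)/(-5 + 1) = 3/4
Result: (5/4)/(s + 1) + (3/4)/(s + 5)


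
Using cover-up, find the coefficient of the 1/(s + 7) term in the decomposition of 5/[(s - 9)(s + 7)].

Cover (s + 7), set s=-7: 5/((s - 9) at s=-7) = 5/(-16) = -5/16


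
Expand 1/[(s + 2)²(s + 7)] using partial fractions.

Cover-up at s=-7: γ = 1/(-7 + 2)² = 1/25. Cover-up at s=-2: β = 1/(-2 + 7) = 1/5. Comparing s² coeff: α = -γ = -1/25
Result: (-1/25)/(s + 2) + (1/5)/(s + 2)² + (1/25)/(s + 7)


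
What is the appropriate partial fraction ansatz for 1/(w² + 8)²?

Repeated quadratic factor: (Aw + B)/(w² + 8) + (Cw + D)/(w² + 8)²


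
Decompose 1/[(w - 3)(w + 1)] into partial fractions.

1/(w - 3)(w + 1) = P/(w - 3) + Q/(w + 1). P = 1/(3 + 1) = 1/4, Q = 1/(-1 - 3) = -1/4
Result: (1/4)/(w - 3) - (1/4)/(w + 1)


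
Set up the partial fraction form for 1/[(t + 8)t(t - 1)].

Three distinct linear factors: P/(t + 8) + Q/t + R/(t - 1)


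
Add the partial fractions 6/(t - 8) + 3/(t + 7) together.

Common denominator (t - 8)(t + 7). Numerator: 6(t + 7) + 3(t - 8) = (6t + 42) + (3t - 24) = 9t + 18
Result: (9t + 18)/[(t - 8)(t + 7)]
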